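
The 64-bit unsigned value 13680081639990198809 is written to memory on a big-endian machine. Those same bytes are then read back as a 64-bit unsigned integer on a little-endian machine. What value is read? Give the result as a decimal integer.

1838301501272480189

13680081639990198809 in 64-bit hexadecimal is 0xBDD969C579F58219.
Stored big-endian, the bytes at ascending addresses are BD D9 69 C5 79 F5 82 19.
Read back as little-endian, the first byte is least significant, giving 0x1982F579C569D9BD.
0x1982F579C569D9BD = 1838301501272480189.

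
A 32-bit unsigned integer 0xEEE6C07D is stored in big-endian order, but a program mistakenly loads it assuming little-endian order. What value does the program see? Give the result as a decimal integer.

Stored big-endian, the bytes at ascending addresses are EE E6 C0 7D.
Read back as little-endian, the first byte is least significant, giving 0x7DC0E6EE.
0x7DC0E6EE = 2109794030.

2109794030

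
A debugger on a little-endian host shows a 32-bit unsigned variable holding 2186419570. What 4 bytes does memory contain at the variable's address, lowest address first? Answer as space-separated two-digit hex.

72 1D 52 82

2186419570 in hexadecimal, padded to 32 bits, is 0x82521D72.
Split into bytes (most-significant first): 82 52 1D 72.
Little-endian: lowest address holds the least-significant byte.
So at ascending addresses the bytes are 72 1D 52 82.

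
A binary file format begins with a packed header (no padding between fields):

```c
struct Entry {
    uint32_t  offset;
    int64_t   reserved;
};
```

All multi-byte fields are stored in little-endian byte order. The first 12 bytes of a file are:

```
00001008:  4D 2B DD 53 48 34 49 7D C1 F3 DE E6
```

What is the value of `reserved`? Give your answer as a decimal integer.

`reserved` follows `offset` (4 bytes), so it starts at byte offset 4 and occupies 8 bytes.
Bytes at offsets 4..11: 48 34 49 7D C1 F3 DE E6.
In little-endian order the low byte comes first in memory.
Reassemble most-significant byte first: E6 DE F3 C1 7D 49 34 48 → 0xE6DEF3C17D493448.
Top bit is set, so as a signed 64-bit value this is 0xE6DEF3C17D493448 − 2^64 = -1810741987800173496.

-1810741987800173496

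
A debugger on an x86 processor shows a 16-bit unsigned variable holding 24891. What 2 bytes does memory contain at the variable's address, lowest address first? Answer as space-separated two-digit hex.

3B 61

24891 in hexadecimal, padded to 16 bits, is 0x613B.
Split into bytes (most-significant first): 61 3B.
Little-endian stores the least-significant byte at the lowest address.
So at ascending addresses the bytes are 3B 61.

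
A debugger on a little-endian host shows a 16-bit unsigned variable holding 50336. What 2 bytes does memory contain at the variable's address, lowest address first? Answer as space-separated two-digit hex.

50336 in hexadecimal, padded to 16 bits, is 0xC4A0.
Split into bytes (most-significant first): C4 A0.
Little-endian stores the least-significant byte at the lowest address.
So at ascending addresses the bytes are A0 C4.

A0 C4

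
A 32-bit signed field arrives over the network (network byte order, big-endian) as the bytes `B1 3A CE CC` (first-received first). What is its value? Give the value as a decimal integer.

Big-endian: lowest address holds the most-significant byte.
The bytes are already most-significant first: 0xB13ACECC.
Top bit is set, so as a signed 32-bit value this is 0xB13ACECC − 2^32 = -1321546036.

-1321546036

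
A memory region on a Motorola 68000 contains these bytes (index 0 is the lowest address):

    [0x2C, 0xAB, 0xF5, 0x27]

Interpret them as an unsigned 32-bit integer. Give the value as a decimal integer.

Big-endian: lowest address holds the most-significant byte.
The bytes are already most-significant first: 0x2CABF527.
0x2CABF527 = 749466919.

749466919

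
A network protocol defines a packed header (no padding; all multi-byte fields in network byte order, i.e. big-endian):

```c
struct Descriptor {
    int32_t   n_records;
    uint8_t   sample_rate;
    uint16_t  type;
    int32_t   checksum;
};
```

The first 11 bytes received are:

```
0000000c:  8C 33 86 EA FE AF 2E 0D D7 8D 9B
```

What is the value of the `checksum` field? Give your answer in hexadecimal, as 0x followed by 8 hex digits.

`checksum` follows `n_records` (4 B), `sample_rate` (1 B), `type` (2 B), so it starts at offset 4 + 1 + 2 = 7 and occupies 4 bytes.
Bytes at offsets 7..10: 0D D7 8D 9B.
Big-endian: lowest address holds the most-significant byte.
The bytes are already most-significant first: 0x0DD78D9B.

0x0DD78D9B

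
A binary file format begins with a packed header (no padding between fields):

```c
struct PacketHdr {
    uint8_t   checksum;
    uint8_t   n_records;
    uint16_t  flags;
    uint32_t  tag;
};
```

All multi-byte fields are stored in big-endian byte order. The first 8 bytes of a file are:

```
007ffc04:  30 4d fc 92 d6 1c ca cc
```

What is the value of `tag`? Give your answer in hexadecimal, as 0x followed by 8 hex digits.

`tag` follows `checksum` (1 B), `n_records` (1 B), `flags` (2 B), so it starts at offset 1 + 1 + 2 = 4 and occupies 4 bytes.
Bytes at offsets 4..7: D6 1C CA CC.
Big-endian stores the most-significant byte at the lowest address.
The bytes are already most-significant first: 0xD61CCACC.

0xD61CCACC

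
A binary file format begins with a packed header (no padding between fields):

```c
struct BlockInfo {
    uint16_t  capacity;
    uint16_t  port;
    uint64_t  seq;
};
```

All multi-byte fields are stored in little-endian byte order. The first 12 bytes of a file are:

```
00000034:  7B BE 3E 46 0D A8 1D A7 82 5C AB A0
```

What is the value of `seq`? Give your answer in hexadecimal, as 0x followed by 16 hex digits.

0xA0AB5C82A71DA80D

`seq` follows `capacity` (2 B), `port` (2 B), so it starts at offset 2 + 2 = 4 and occupies 8 bytes.
Bytes at offsets 4..11: 0D A8 1D A7 82 5C AB A0.
Little-endian: lowest address holds the least-significant byte.
Reassemble most-significant byte first: A0 AB 5C 82 A7 1D A8 0D → 0xA0AB5C82A71DA80D.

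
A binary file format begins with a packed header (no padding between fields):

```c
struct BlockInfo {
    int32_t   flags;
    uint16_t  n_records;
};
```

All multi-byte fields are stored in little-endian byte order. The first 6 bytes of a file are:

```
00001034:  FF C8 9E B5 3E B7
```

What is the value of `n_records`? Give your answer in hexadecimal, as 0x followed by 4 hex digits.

`n_records` follows `flags` (4 bytes), so it starts at byte offset 4 and occupies 2 bytes.
Bytes at offsets 4..5: 3E B7.
Little-endian: lowest address holds the least-significant byte.
Reassemble most-significant byte first: B7 3E → 0xB73E.

0xB73E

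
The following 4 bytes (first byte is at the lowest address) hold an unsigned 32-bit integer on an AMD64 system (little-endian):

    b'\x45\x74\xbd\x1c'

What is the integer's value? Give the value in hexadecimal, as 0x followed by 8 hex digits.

0x1CBD7445

Little-endian stores the least-significant byte at the lowest address.
Reassemble most-significant byte first: 1C BD 74 45 → 0x1CBD7445.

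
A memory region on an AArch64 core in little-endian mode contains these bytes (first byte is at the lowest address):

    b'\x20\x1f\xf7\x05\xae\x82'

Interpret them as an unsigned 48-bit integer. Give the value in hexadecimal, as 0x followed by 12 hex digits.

In little-endian order the low byte comes first in memory.
Reassemble most-significant byte first: 82 AE 05 F7 1F 20 → 0x82AE05F71F20.

0x82AE05F71F20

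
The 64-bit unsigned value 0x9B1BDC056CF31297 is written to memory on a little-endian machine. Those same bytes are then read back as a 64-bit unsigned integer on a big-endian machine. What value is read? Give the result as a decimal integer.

Stored little-endian, the bytes at ascending addresses are 97 12 F3 6C 05 DC 1B 9B.
Read back as big-endian, the last byte is least significant, giving 0x9712F36C05DC1B9B.
0x9712F36C05DC1B9B = 10886030894588238747.

10886030894588238747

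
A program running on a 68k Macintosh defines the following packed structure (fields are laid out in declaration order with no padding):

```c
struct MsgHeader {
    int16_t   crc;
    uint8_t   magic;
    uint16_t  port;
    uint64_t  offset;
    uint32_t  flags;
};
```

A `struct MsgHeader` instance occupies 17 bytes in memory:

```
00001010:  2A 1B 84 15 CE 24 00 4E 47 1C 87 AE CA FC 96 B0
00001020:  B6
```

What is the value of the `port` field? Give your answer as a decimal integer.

`port` follows `crc` (2 B), `magic` (1 B), so it starts at offset 2 + 1 = 3 and occupies 2 bytes.
Bytes at offsets 3..4: 15 CE.
In big-endian order the high byte comes first in memory.
The bytes are already most-significant first: 0x15CE.
0x15CE = 5582.

5582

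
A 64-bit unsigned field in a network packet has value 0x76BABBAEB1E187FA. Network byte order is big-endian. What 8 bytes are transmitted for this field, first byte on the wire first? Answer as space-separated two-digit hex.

76 BA BB AE B1 E1 87 FA

Split into bytes (most-significant first): 76 BA BB AE B1 E1 87 FA.
Big-endian stores the most-significant byte at the lowest address.
So the memory order matches the most-significant-first order: 76 BA BB AE B1 E1 87 FA.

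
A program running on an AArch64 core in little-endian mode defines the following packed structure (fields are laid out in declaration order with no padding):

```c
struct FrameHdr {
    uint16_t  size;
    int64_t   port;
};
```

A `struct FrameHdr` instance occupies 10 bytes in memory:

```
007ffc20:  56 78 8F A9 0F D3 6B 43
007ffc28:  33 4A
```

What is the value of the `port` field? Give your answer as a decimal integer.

`port` follows `size` (2 bytes), so it starts at byte offset 2 and occupies 8 bytes.
Bytes at offsets 2..9: 8F A9 0F D3 6B 43 33 4A.
Little-endian: lowest address holds the least-significant byte.
Reassemble most-significant byte first: 4A 33 43 6B D3 0F A9 8F → 0x4A33436BD30FA98F.
0x4A33436BD30FA98F = 5346691313000491407.

5346691313000491407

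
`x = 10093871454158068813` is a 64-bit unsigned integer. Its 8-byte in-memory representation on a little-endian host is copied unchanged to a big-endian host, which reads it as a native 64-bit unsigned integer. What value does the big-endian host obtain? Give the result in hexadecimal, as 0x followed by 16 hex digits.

0x4D1C8CA19BA2148C

10093871454158068813 in 64-bit hexadecimal is 0x8C14A29BA18C1C4D.
Stored little-endian, the bytes at ascending addresses are 4D 1C 8C A1 9B A2 14 8C.
Read back as big-endian, the last byte is least significant, giving 0x4D1C8CA19BA2148C.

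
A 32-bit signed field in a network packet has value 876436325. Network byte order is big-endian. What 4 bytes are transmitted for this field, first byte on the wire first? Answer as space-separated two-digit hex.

34 3D 5B 65

876436325 in hexadecimal, padded to 32 bits, is 0x343D5B65.
Split into bytes (most-significant first): 34 3D 5B 65.
In big-endian order the high byte comes first in memory.
So the memory order matches the most-significant-first order: 34 3D 5B 65.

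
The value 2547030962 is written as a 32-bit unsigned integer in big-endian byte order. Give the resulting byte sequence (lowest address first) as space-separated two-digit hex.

2547030962 in hexadecimal, padded to 32 bits, is 0x97D09BB2.
Split into bytes (most-significant first): 97 D0 9B B2.
In big-endian order the high byte comes first in memory.
So the memory order matches the most-significant-first order: 97 D0 9B B2.

97 D0 9B B2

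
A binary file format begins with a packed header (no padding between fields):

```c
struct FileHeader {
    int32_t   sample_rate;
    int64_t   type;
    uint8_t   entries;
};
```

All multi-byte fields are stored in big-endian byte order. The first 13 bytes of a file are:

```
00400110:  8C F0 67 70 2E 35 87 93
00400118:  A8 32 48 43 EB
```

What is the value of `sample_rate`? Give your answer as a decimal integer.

-1930401936

`sample_rate` is the first field, at byte offset 0, occupying 4 bytes.
Bytes at offsets 0..3: 8C F0 67 70.
Big-endian stores the most-significant byte at the lowest address.
The bytes are already most-significant first: 0x8CF06770.
Top bit is set, so as a signed 32-bit value this is 0x8CF06770 − 2^32 = -1930401936.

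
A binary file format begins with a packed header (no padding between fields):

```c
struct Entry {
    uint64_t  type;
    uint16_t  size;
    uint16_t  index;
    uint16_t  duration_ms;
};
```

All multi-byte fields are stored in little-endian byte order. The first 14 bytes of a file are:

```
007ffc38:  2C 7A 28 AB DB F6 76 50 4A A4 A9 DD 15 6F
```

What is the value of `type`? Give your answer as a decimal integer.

`type` is the first field, at byte offset 0, occupying 8 bytes.
Bytes at offsets 0..7: 2C 7A 28 AB DB F6 76 50.
Little-endian: lowest address holds the least-significant byte.
Reassemble most-significant byte first: 50 76 F6 DB AB 28 7A 2C → 0x5076F6DBAB287A2C.
0x5076F6DBAB287A2C = 5798092993615919660.

5798092993615919660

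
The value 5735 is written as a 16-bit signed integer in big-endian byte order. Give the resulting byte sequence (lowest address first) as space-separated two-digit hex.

16 67

5735 in hexadecimal, padded to 16 bits, is 0x1667.
Split into bytes (most-significant first): 16 67.
In big-endian order the high byte comes first in memory.
So the memory order matches the most-significant-first order: 16 67.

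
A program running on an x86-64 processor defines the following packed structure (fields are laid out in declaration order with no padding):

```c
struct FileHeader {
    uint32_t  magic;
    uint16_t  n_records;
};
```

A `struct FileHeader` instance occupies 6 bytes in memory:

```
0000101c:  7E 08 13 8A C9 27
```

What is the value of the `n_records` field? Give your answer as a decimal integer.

10185

`n_records` follows `magic` (4 bytes), so it starts at byte offset 4 and occupies 2 bytes.
Bytes at offsets 4..5: C9 27.
Little-endian stores the least-significant byte at the lowest address.
Reassemble most-significant byte first: 27 C9 → 0x27C9.
0x27C9 = 10185.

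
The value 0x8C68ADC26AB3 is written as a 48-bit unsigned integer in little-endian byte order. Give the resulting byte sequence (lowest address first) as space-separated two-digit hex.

B3 6A C2 AD 68 8C

Split into bytes (most-significant first): 8C 68 AD C2 6A B3.
Little-endian: lowest address holds the least-significant byte.
So at ascending addresses the bytes are B3 6A C2 AD 68 8C.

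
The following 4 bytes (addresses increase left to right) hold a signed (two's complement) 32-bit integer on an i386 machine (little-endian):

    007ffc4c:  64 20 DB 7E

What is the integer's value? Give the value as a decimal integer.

In little-endian order the low byte comes first in memory.
Reassemble most-significant byte first: 7E DB 20 64 → 0x7EDB2064.
0x7EDB2064 = 2128289892.

2128289892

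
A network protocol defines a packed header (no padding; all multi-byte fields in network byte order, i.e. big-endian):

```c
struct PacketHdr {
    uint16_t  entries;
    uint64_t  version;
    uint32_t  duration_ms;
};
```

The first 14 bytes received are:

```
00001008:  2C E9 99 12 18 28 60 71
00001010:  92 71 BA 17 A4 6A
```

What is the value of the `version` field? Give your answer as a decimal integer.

`version` follows `entries` (2 bytes), so it starts at byte offset 2 and occupies 8 bytes.
Bytes at offsets 2..9: 99 12 18 28 60 71 92 71.
Big-endian: lowest address holds the most-significant byte.
The bytes are already most-significant first: 0x9912182860719271.
0x9912182860719271 = 11029904999079580273.

11029904999079580273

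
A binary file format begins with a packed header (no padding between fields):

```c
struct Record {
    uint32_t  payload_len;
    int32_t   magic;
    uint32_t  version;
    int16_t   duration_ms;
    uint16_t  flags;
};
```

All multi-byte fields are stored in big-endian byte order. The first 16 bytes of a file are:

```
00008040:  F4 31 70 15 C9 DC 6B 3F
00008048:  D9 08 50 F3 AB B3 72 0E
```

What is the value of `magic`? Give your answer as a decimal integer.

`magic` follows `payload_len` (4 bytes), so it starts at byte offset 4 and occupies 4 bytes.
Bytes at offsets 4..7: C9 DC 6B 3F.
In big-endian order the high byte comes first in memory.
The bytes are already most-significant first: 0xC9DC6B3F.
Top bit is set, so as a signed 32-bit value this is 0xC9DC6B3F − 2^32 = -908301505.

-908301505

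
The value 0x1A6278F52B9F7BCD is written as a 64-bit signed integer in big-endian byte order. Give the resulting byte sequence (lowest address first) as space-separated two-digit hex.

1A 62 78 F5 2B 9F 7B CD

Split into bytes (most-significant first): 1A 62 78 F5 2B 9F 7B CD.
Big-endian: lowest address holds the most-significant byte.
So the memory order matches the most-significant-first order: 1A 62 78 F5 2B 9F 7B CD.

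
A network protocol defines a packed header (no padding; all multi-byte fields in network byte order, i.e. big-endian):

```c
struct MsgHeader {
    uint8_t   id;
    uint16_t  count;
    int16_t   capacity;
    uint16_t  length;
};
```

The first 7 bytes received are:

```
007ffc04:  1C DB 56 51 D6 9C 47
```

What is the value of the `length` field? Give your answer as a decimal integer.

`length` follows `id` (1 B), `count` (2 B), `capacity` (2 B), so it starts at offset 1 + 2 + 2 = 5 and occupies 2 bytes.
Bytes at offsets 5..6: 9C 47.
Big-endian: lowest address holds the most-significant byte.
The bytes are already most-significant first: 0x9C47.
0x9C47 = 40007.

40007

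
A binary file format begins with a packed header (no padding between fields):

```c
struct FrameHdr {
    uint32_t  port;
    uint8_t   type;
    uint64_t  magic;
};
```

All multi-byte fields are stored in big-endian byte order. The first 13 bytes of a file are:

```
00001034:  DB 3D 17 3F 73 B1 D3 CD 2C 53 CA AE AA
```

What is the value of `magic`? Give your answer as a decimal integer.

12813810955067240106

`magic` follows `port` (4 B), `type` (1 B), so it starts at offset 4 + 1 = 5 and occupies 8 bytes.
Bytes at offsets 5..12: B1 D3 CD 2C 53 CA AE AA.
In big-endian order the high byte comes first in memory.
The bytes are already most-significant first: 0xB1D3CD2C53CAAEAA.
0xB1D3CD2C53CAAEAA = 12813810955067240106.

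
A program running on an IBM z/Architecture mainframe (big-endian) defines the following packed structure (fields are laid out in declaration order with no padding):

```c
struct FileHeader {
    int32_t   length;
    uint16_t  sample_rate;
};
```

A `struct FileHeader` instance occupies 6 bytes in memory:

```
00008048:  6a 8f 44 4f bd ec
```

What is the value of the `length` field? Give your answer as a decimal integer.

`length` is the first field, at byte offset 0, occupying 4 bytes.
Bytes at offsets 0..3: 6A 8F 44 4F.
Big-endian stores the most-significant byte at the lowest address.
The bytes are already most-significant first: 0x6A8F444F.
0x6A8F444F = 1787774031.

1787774031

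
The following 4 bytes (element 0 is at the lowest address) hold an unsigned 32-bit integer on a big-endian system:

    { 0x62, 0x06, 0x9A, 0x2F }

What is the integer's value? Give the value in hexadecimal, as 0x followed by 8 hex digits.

0x62069A2F

Big-endian stores the most-significant byte at the lowest address.
The bytes are already most-significant first: 0x62069A2F.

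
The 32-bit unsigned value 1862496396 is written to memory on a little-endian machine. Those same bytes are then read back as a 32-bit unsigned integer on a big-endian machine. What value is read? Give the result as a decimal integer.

2356151151

1862496396 in 32-bit hexadecimal is 0x6F03708C.
Stored little-endian, the bytes at ascending addresses are 8C 70 03 6F.
Read back as big-endian, the last byte is least significant, giving 0x8C70036F.
0x8C70036F = 2356151151.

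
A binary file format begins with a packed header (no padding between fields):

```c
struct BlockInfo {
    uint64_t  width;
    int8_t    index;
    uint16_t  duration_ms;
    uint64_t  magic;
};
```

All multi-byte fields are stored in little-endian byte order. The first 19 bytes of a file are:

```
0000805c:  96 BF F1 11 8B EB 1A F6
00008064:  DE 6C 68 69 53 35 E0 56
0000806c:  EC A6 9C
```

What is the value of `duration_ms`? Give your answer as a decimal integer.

26732

`duration_ms` follows `width` (8 B), `index` (1 B), so it starts at offset 8 + 1 = 9 and occupies 2 bytes.
Bytes at offsets 9..10: 6C 68.
In little-endian order the low byte comes first in memory.
Reassemble most-significant byte first: 68 6C → 0x686C.
0x686C = 26732.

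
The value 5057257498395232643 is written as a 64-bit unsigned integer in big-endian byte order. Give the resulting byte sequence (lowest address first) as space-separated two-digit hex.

5057257498395232643 in hexadecimal, padded to 64 bits, is 0x462EFCE679874983.
Split into bytes (most-significant first): 46 2E FC E6 79 87 49 83.
In big-endian order the high byte comes first in memory.
So the memory order matches the most-significant-first order: 46 2E FC E6 79 87 49 83.

46 2E FC E6 79 87 49 83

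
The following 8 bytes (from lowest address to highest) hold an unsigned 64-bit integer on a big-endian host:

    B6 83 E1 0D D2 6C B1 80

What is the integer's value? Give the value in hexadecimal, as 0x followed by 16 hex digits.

0xB683E10DD26CB180

Big-endian: lowest address holds the most-significant byte.
The bytes are already most-significant first: 0xB683E10DD26CB180.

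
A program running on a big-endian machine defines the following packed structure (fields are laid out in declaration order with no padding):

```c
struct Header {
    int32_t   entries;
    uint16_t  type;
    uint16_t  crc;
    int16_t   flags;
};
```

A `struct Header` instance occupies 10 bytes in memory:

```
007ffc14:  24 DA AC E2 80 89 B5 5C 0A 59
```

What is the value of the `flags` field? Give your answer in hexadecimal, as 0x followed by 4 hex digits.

0x0A59

`flags` follows `entries` (4 B), `type` (2 B), `crc` (2 B), so it starts at offset 4 + 2 + 2 = 8 and occupies 2 bytes.
Bytes at offsets 8..9: 0A 59.
Big-endian stores the most-significant byte at the lowest address.
The bytes are already most-significant first: 0x0A59.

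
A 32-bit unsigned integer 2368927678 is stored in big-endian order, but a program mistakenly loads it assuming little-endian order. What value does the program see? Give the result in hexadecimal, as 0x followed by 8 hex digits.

0xBEF7328D

2368927678 in 32-bit hexadecimal is 0x8D32F7BE.
Stored big-endian, the bytes at ascending addresses are 8D 32 F7 BE.
Read back as little-endian, the first byte is least significant, giving 0xBEF7328D.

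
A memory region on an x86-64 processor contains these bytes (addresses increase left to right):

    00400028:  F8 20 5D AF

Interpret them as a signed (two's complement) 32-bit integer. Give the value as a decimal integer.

In little-endian order the low byte comes first in memory.
Reassemble most-significant byte first: AF 5D 20 F8 → 0xAF5D20F8.
Top bit is set, so as a signed 32-bit value this is 0xAF5D20F8 − 2^32 = -1352851208.

-1352851208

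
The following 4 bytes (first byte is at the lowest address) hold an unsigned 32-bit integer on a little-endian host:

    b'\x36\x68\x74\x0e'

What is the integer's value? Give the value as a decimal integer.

In little-endian order the low byte comes first in memory.
Reassemble most-significant byte first: 0E 74 68 36 → 0x0E746836.
0x0E746836 = 242509878.

242509878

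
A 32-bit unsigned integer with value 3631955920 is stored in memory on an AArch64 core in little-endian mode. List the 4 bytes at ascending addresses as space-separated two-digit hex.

D0 3F 7B D8

3631955920 in hexadecimal, padded to 32 bits, is 0xD87B3FD0.
Split into bytes (most-significant first): D8 7B 3F D0.
Little-endian: lowest address holds the least-significant byte.
So at ascending addresses the bytes are D0 3F 7B D8.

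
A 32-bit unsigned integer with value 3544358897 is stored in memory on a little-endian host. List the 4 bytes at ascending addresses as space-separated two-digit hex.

3544358897 in hexadecimal, padded to 32 bits, is 0xD3429FF1.
Split into bytes (most-significant first): D3 42 9F F1.
Little-endian stores the least-significant byte at the lowest address.
So at ascending addresses the bytes are F1 9F 42 D3.

F1 9F 42 D3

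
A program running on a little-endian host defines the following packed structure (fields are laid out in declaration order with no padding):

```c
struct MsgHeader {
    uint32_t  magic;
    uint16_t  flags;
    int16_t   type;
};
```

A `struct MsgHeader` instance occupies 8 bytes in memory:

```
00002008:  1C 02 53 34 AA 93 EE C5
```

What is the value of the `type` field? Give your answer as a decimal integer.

`type` follows `magic` (4 B), `flags` (2 B), so it starts at offset 4 + 2 = 6 and occupies 2 bytes.
Bytes at offsets 6..7: EE C5.
Little-endian stores the least-significant byte at the lowest address.
Reassemble most-significant byte first: C5 EE → 0xC5EE.
Top bit is set, so as a signed 16-bit value this is 0xC5EE − 2^16 = -14866.

-14866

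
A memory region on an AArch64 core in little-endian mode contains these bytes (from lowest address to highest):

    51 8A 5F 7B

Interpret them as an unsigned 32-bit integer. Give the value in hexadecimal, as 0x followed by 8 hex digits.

Little-endian: lowest address holds the least-significant byte.
Reassemble most-significant byte first: 7B 5F 8A 51 → 0x7B5F8A51.

0x7B5F8A51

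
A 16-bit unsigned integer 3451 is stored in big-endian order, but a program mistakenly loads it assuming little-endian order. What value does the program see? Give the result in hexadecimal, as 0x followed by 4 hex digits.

3451 in 16-bit hexadecimal is 0x0D7B.
Stored big-endian, the bytes at ascending addresses are 0D 7B.
Read back as little-endian, the first byte is least significant, giving 0x7B0D.

0x7B0D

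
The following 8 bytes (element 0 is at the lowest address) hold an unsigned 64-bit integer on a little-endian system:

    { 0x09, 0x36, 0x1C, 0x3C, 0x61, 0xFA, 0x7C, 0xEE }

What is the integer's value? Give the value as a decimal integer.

In little-endian order the low byte comes first in memory.
Reassemble most-significant byte first: EE 7C FA 61 3C 1C 36 09 → 0xEE7CFA613C1C3609.
0xEE7CFA613C1C3609 = 17184885573666223625.

17184885573666223625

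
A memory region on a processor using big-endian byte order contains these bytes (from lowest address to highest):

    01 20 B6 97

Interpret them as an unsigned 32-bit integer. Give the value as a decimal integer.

18921111

Big-endian stores the most-significant byte at the lowest address.
The bytes are already most-significant first: 0x0120B697.
0x0120B697 = 18921111.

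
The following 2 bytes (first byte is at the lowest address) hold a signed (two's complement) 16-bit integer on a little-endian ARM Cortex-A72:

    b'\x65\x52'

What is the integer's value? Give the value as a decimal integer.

Little-endian stores the least-significant byte at the lowest address.
Reassemble most-significant byte first: 52 65 → 0x5265.
0x5265 = 21093.

21093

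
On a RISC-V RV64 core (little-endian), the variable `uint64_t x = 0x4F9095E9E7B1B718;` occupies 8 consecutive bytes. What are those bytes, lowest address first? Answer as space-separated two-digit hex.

Split into bytes (most-significant first): 4F 90 95 E9 E7 B1 B7 18.
Little-endian stores the least-significant byte at the lowest address.
So at ascending addresses the bytes are 18 B7 B1 E7 E9 95 90 4F.

18 B7 B1 E7 E9 95 90 4F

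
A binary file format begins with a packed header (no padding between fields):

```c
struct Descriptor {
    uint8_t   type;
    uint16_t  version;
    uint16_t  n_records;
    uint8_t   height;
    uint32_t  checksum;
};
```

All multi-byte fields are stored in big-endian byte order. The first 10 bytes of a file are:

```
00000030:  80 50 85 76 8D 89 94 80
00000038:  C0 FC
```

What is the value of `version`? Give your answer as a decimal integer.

`version` follows `type` (1 byte), so it starts at byte offset 1 and occupies 2 bytes.
Bytes at offsets 1..2: 50 85.
Big-endian stores the most-significant byte at the lowest address.
The bytes are already most-significant first: 0x5085.
0x5085 = 20613.

20613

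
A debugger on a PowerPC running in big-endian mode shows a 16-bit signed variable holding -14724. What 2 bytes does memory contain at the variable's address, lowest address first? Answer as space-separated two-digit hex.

C6 7C

Two's complement of -14724 in 16 bits: 14724 = 0x3984; invert → 0xC67B; add 1 → 0xC67C.
Split into bytes (most-significant first): C6 7C.
Big-endian: lowest address holds the most-significant byte.
So the memory order matches the most-significant-first order: C6 7C.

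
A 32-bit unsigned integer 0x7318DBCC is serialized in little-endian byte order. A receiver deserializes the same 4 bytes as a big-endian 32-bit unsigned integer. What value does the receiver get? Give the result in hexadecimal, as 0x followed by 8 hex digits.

Stored little-endian, the bytes at ascending addresses are CC DB 18 73.
Read back as big-endian, the last byte is least significant, giving 0xCCDB1873.

0xCCDB1873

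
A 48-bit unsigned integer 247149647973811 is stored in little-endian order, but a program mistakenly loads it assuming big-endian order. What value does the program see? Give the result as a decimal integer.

197147471562976

247149647973811 in 48-bit hexadecimal is 0xE0C802F94DB3.
Stored little-endian, the bytes at ascending addresses are B3 4D F9 02 C8 E0.
Read back as big-endian, the last byte is least significant, giving 0xB34DF902C8E0.
0xB34DF902C8E0 = 197147471562976.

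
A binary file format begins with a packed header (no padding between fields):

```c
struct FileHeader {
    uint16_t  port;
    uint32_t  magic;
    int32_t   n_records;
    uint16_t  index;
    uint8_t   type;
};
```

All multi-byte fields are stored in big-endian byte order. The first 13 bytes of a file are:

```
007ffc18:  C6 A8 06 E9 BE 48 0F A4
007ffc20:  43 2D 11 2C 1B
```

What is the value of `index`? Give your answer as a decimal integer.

4396

`index` follows `port` (2 B), `magic` (4 B), `n_records` (4 B), so it starts at offset 2 + 4 + 4 = 10 and occupies 2 bytes.
Bytes at offsets 10..11: 11 2C.
Big-endian: lowest address holds the most-significant byte.
The bytes are already most-significant first: 0x112C.
0x112C = 4396.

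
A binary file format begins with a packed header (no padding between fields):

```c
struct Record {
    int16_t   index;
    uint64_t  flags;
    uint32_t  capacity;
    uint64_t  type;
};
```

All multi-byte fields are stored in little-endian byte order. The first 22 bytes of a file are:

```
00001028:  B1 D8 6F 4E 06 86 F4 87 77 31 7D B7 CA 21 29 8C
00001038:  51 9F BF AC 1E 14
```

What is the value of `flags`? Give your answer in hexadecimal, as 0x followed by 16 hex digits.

0x317787F486064E6F

`flags` follows `index` (2 bytes), so it starts at byte offset 2 and occupies 8 bytes.
Bytes at offsets 2..9: 6F 4E 06 86 F4 87 77 31.
Little-endian stores the least-significant byte at the lowest address.
Reassemble most-significant byte first: 31 77 87 F4 86 06 4E 6F → 0x317787F486064E6F.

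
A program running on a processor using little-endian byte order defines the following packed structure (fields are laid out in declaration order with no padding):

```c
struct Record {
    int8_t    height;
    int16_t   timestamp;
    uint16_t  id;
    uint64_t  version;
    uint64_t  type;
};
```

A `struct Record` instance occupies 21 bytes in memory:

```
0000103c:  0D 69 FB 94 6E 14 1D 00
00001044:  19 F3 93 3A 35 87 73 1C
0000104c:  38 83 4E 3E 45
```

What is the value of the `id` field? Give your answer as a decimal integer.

`id` follows `height` (1 B), `timestamp` (2 B), so it starts at offset 1 + 2 = 3 and occupies 2 bytes.
Bytes at offsets 3..4: 94 6E.
In little-endian order the low byte comes first in memory.
Reassemble most-significant byte first: 6E 94 → 0x6E94.
0x6E94 = 28308.

28308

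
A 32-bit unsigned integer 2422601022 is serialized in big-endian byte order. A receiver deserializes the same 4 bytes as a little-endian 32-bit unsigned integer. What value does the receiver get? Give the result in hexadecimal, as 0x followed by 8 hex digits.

2422601022 in 32-bit hexadecimal is 0x9065F53E.
Stored big-endian, the bytes at ascending addresses are 90 65 F5 3E.
Read back as little-endian, the first byte is least significant, giving 0x3EF56590.

0x3EF56590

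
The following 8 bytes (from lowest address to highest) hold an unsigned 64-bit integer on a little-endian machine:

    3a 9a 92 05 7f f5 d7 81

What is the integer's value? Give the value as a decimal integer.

9356216676788640314

In little-endian order the low byte comes first in memory.
Reassemble most-significant byte first: 81 D7 F5 7F 05 92 9A 3A → 0x81D7F57F05929A3A.
0x81D7F57F05929A3A = 9356216676788640314.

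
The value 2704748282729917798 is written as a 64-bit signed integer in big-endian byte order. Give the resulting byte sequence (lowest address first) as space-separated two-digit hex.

25 89 32 3B 96 F6 ED 66

2704748282729917798 in hexadecimal, padded to 64 bits, is 0x2589323B96F6ED66.
Split into bytes (most-significant first): 25 89 32 3B 96 F6 ED 66.
Big-endian stores the most-significant byte at the lowest address.
So the memory order matches the most-significant-first order: 25 89 32 3B 96 F6 ED 66.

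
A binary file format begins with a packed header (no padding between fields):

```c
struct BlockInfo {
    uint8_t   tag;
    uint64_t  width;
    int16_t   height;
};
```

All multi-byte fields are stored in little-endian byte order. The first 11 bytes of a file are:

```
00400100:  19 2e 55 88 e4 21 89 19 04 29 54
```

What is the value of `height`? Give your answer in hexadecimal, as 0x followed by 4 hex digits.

`height` follows `tag` (1 B), `width` (8 B), so it starts at offset 1 + 8 = 9 and occupies 2 bytes.
Bytes at offsets 9..10: 29 54.
In little-endian order the low byte comes first in memory.
Reassemble most-significant byte first: 54 29 → 0x5429.

0x5429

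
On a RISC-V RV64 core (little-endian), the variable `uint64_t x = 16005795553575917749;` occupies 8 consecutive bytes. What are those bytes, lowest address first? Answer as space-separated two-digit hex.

B5 58 6B EE 40 02 20 DE

16005795553575917749 in hexadecimal, padded to 64 bits, is 0xDE200240EE6B58B5.
Split into bytes (most-significant first): DE 20 02 40 EE 6B 58 B5.
Little-endian: lowest address holds the least-significant byte.
So at ascending addresses the bytes are B5 58 6B EE 40 02 20 DE.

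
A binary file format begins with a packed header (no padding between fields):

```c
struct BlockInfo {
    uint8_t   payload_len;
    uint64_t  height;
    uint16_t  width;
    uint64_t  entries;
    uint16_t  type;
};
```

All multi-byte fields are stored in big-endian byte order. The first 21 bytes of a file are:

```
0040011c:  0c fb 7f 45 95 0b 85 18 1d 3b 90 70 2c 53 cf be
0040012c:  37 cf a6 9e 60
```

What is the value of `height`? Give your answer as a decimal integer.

18122279932007880733

`height` follows `payload_len` (1 byte), so it starts at byte offset 1 and occupies 8 bytes.
Bytes at offsets 1..8: FB 7F 45 95 0B 85 18 1D.
In big-endian order the high byte comes first in memory.
The bytes are already most-significant first: 0xFB7F45950B85181D.
0xFB7F45950B85181D = 18122279932007880733.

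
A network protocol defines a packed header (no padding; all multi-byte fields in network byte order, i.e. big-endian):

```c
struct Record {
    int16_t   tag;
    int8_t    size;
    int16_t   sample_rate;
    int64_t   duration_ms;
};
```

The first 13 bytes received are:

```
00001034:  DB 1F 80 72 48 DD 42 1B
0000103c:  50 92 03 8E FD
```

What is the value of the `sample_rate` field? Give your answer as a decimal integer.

`sample_rate` follows `tag` (2 B), `size` (1 B), so it starts at offset 2 + 1 = 3 and occupies 2 bytes.
Bytes at offsets 3..4: 72 48.
In big-endian order the high byte comes first in memory.
The bytes are already most-significant first: 0x7248.
0x7248 = 29256.

29256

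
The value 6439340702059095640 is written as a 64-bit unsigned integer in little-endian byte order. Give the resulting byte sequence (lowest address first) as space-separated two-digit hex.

58 66 F2 5D 40 22 5D 59

6439340702059095640 in hexadecimal, padded to 64 bits, is 0x595D22405DF26658.
Split into bytes (most-significant first): 59 5D 22 40 5D F2 66 58.
In little-endian order the low byte comes first in memory.
So at ascending addresses the bytes are 58 66 F2 5D 40 22 5D 59.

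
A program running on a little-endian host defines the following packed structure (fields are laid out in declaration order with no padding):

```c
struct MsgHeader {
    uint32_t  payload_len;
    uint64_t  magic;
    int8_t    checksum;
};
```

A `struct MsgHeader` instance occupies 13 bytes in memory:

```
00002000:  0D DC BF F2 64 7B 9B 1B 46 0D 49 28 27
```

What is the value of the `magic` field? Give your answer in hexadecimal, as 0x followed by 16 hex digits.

`magic` follows `payload_len` (4 bytes), so it starts at byte offset 4 and occupies 8 bytes.
Bytes at offsets 4..11: 64 7B 9B 1B 46 0D 49 28.
Little-endian stores the least-significant byte at the lowest address.
Reassemble most-significant byte first: 28 49 0D 46 1B 9B 7B 64 → 0x28490D461B9B7B64.

0x28490D461B9B7B64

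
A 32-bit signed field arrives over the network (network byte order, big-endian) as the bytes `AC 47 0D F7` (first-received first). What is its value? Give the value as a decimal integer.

In big-endian order the high byte comes first in memory.
The bytes are already most-significant first: 0xAC470DF7.
Top bit is set, so as a signed 32-bit value this is 0xAC470DF7 − 2^32 = -1404629513.

-1404629513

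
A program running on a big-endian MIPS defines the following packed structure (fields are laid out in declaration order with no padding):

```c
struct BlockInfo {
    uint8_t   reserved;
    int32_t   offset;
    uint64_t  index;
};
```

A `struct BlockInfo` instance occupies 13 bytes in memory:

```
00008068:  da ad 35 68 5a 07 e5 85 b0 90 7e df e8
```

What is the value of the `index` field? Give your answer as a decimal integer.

569007921317208040

`index` follows `reserved` (1 B), `offset` (4 B), so it starts at offset 1 + 4 = 5 and occupies 8 bytes.
Bytes at offsets 5..12: 07 E5 85 B0 90 7E DF E8.
Big-endian stores the most-significant byte at the lowest address.
The bytes are already most-significant first: 0x07E585B0907EDFE8.
0x07E585B0907EDFE8 = 569007921317208040.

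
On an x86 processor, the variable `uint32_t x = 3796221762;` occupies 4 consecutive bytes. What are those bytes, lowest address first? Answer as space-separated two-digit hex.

42 BF 45 E2

3796221762 in hexadecimal, padded to 32 bits, is 0xE245BF42.
Split into bytes (most-significant first): E2 45 BF 42.
Little-endian stores the least-significant byte at the lowest address.
So at ascending addresses the bytes are 42 BF 45 E2.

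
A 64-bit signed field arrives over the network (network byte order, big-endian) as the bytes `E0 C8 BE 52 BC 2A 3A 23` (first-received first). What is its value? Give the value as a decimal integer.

-2249338751318083037

Big-endian stores the most-significant byte at the lowest address.
The bytes are already most-significant first: 0xE0C8BE52BC2A3A23.
Top bit is set, so as a signed 64-bit value this is 0xE0C8BE52BC2A3A23 − 2^64 = -2249338751318083037.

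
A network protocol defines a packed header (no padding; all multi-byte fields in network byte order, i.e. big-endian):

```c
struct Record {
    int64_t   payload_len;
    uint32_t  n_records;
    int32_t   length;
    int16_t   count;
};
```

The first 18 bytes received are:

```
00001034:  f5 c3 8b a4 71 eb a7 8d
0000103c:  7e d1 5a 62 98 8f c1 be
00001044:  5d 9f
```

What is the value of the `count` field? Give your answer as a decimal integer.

23967

`count` follows `payload_len` (8 B), `n_records` (4 B), `length` (4 B), so it starts at offset 8 + 4 + 4 = 16 and occupies 2 bytes.
Bytes at offsets 16..17: 5D 9F.
Big-endian stores the most-significant byte at the lowest address.
The bytes are already most-significant first: 0x5D9F.
0x5D9F = 23967.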